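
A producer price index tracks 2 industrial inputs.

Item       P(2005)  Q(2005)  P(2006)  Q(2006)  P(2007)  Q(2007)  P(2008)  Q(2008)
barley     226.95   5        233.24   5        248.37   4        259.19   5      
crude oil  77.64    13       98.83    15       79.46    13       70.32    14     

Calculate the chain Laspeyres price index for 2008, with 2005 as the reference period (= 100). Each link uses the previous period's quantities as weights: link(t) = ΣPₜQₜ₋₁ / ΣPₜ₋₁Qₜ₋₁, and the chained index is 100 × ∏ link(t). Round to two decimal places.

101.12

Link 2005→2006:
ΣP(2006)Q(2005) = 233.24×5 + 98.83×13 = 1166.2 + 1284.79 = 2450.99
ΣP(2005)Q(2005) = 226.95×5 + 77.64×13 = 1134.75 + 1009.32 = 2144.07
link = 2450.99/2144.07 = 1.143148
Link 2006→2007:
ΣP(2007)Q(2006) = 248.37×5 + 79.46×15 = 1241.85 + 1191.9 = 2433.75
ΣP(2006)Q(2006) = 233.24×5 + 98.83×15 = 1166.2 + 1482.45 = 2648.65
link = 2433.75/2648.65 = 0.918864
Link 2007→2008:
ΣP(2008)Q(2007) = 259.19×4 + 70.32×13 = 1036.76 + 914.16 = 1950.92
ΣP(2007)Q(2007) = 248.37×4 + 79.46×13 = 993.48 + 1032.98 = 2026.46
link = 1950.92/2026.46 = 0.962723
Chained index = 100 × 1.143148 × 0.918864 × 0.962723 = 101.1243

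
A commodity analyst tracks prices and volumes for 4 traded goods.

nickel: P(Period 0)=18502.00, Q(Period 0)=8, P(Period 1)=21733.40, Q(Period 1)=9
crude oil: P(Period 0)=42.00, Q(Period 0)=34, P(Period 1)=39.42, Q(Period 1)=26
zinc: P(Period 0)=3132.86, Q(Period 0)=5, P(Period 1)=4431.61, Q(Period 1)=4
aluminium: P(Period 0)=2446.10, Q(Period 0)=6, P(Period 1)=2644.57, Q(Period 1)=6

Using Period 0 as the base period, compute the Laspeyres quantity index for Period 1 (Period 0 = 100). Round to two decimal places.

108.36

Laspeyres quantity index uses base-period prices as weights.
ΣP(Period 0)·Q(Period 1) = 18502.00×9 + 42.00×26 + 3132.86×4 + 2446.10×6 = 166518 + 1092 + 12531.44 + 14676.6 = 194818.04
ΣP(Period 0)·Q(Period 0) = 18502.00×8 + 42.00×34 + 3132.86×5 + 2446.10×6 = 148016 + 1428 + 15664.3 + 14676.6 = 179784.9
Index = 194818.04 / 179784.9 × 100 = 108.3617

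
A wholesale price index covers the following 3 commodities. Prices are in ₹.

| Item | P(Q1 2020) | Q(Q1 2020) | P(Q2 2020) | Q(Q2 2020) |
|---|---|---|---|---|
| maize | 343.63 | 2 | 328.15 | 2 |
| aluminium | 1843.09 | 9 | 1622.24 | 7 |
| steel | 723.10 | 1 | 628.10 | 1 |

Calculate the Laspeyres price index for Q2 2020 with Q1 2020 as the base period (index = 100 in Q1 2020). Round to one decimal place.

Laspeyres price index uses base-period quantities as weights.
ΣP(Q2 2020)·Q(Q1 2020) = 328.15×2 + 1622.24×9 + 628.10×1 = 656.3 + 14600.16 + 628.1 = 15884.56
ΣP(Q1 2020)·Q(Q1 2020) = 343.63×2 + 1843.09×9 + 723.10×1 = 687.26 + 16587.81 + 723.1 = 17998.17
Index = 15884.56 / 17998.17 × 100 = 88.2565

88.3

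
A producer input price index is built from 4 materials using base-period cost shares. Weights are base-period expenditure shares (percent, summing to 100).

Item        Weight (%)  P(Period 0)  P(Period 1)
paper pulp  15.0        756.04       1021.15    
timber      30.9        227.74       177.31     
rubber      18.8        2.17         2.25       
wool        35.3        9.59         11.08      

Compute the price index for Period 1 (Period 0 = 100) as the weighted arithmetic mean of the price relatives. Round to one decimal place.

paper pulp: 15.0 × (1021.15/756.04) = 15.0 × 1.350656 = 20.2598
timber: 30.9 × (177.31/227.74) = 30.9 × 0.778563 = 24.0576
rubber: 18.8 × (2.25/2.17) = 18.8 × 1.036866 = 19.4931
wool: 35.3 × (11.08/9.59) = 35.3 × 1.155370 = 40.7846
Index = Σ wᵢ·(p₁ᵢ/p₀ᵢ) = 20.2598 + 24.0576 + 19.4931 + 40.7846 = 104.5951

104.6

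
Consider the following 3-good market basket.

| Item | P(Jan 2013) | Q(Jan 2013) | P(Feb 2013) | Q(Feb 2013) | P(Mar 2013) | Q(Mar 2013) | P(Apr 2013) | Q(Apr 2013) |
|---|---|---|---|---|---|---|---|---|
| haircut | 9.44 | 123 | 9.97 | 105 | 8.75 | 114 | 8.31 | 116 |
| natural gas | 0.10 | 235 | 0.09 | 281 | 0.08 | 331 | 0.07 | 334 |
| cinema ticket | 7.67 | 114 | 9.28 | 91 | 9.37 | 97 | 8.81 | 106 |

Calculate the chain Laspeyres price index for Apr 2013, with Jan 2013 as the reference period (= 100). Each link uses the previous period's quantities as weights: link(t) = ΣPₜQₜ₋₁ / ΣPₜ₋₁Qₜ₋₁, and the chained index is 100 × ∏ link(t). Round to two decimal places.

98.95

Link Jan 2013→Feb 2013:
ΣP(Feb 2013)Q(Jan 2013) = 9.97×123 + 0.09×235 + 9.28×114 = 1226.31 + 21.15 + 1057.92 = 2305.38
ΣP(Jan 2013)Q(Jan 2013) = 9.44×123 + 0.10×235 + 7.67×114 = 1161.12 + 23.5 + 874.38 = 2059
link = 2305.38/2059 = 1.119660
Link Feb 2013→Mar 2013:
ΣP(Mar 2013)Q(Feb 2013) = 8.75×105 + 0.08×281 + 9.37×91 = 918.75 + 22.48 + 852.67 = 1793.9
ΣP(Feb 2013)Q(Feb 2013) = 9.97×105 + 0.09×281 + 9.28×91 = 1046.85 + 25.29 + 844.48 = 1916.62
link = 1793.9/1916.62 = 0.935971
Link Mar 2013→Apr 2013:
ΣP(Apr 2013)Q(Mar 2013) = 8.31×114 + 0.07×331 + 8.81×97 = 947.34 + 23.17 + 854.57 = 1825.08
ΣP(Mar 2013)Q(Mar 2013) = 8.75×114 + 0.08×331 + 9.37×97 = 997.5 + 26.48 + 908.89 = 1932.87
link = 1825.08/1932.87 = 0.944233
Chained index = 100 × 1.119660 × 0.935971 × 0.944233 = 98.9527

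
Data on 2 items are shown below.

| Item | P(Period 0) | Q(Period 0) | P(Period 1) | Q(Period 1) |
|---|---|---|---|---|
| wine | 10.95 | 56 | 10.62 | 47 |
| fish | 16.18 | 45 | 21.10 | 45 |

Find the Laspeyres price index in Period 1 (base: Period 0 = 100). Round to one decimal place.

115.1

Laspeyres price index uses base-period quantities as weights.
ΣP(Period 1)·Q(Period 0) = 10.62×56 + 21.10×45 = 594.72 + 949.5 = 1544.22
ΣP(Period 0)·Q(Period 0) = 10.95×56 + 16.18×45 = 613.2 + 728.1 = 1341.3
Index = 1544.22 / 1341.3 × 100 = 115.1286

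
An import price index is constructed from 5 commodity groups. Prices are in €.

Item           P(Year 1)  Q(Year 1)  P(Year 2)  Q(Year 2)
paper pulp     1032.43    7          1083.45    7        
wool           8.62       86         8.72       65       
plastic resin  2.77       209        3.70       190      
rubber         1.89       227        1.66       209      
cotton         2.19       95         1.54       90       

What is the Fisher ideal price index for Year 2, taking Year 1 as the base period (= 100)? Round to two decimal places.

Laspeyres component (base-period weights):
ΣP(Year 2)Q(Year 1) = 1083.45×7 + 8.72×86 + 3.70×209 + 1.66×227 + 1.54×95 = 7584.15 + 749.92 + 773.3 + 376.82 + 146.3 = 9630.49
ΣP(Year 1)Q(Year 1) = 1032.43×7 + 8.62×86 + 2.77×209 + 1.89×227 + 2.19×95 = 7227.01 + 741.32 + 578.93 + 429.03 + 208.05 = 9184.34
L = 9630.49 / 9184.34 × 100 = 104.8577
Paasche component (current-period weights):
ΣP(Year 2)Q(Year 2) = 1083.45×7 + 8.72×65 + 3.70×190 + 1.66×209 + 1.54×90 = 7584.15 + 566.8 + 703 + 346.94 + 138.6 = 9339.49
ΣP(Year 1)Q(Year 2) = 1032.43×7 + 8.62×65 + 2.77×190 + 1.89×209 + 2.19×90 = 7227.01 + 560.3 + 526.3 + 395.01 + 197.1 = 8905.72
P = 9339.49 / 8905.72 × 100 = 104.8707
Fisher = √(L × P) = √(104.8577 × 104.8707) = 104.8642

104.86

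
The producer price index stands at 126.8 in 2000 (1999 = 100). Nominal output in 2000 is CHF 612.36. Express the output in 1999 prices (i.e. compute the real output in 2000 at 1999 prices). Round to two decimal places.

482.93

Real = Nominal ÷ (Index/100) = 612.36 ÷ (126.8/100)
     = 612.36 ÷ 1.268 = 482.9338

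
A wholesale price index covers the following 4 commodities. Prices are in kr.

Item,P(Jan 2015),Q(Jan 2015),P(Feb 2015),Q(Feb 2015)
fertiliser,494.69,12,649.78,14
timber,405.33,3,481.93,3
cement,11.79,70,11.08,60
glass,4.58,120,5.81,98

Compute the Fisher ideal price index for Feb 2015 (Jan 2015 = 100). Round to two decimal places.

126.16

Laspeyres component (base-period weights):
ΣP(Feb 2015)Q(Jan 2015) = 649.78×12 + 481.93×3 + 11.08×70 + 5.81×120 = 7797.36 + 1445.79 + 775.6 + 697.2 = 10715.95
ΣP(Jan 2015)Q(Jan 2015) = 494.69×12 + 405.33×3 + 11.79×70 + 4.58×120 = 5936.28 + 1215.99 + 825.3 + 549.6 = 8527.17
L = 10715.95 / 8527.17 × 100 = 125.6683
Paasche component (current-period weights):
ΣP(Feb 2015)Q(Feb 2015) = 649.78×14 + 481.93×3 + 11.08×60 + 5.81×98 = 9096.92 + 1445.79 + 664.8 + 569.38 = 11776.89
ΣP(Jan 2015)Q(Feb 2015) = 494.69×14 + 405.33×3 + 11.79×60 + 4.58×98 = 6925.66 + 1215.99 + 707.4 + 448.84 = 9297.89
P = 11776.89 / 9297.89 × 100 = 126.6620
Fisher = √(L × P) = √(125.6683 × 126.6620) = 126.1642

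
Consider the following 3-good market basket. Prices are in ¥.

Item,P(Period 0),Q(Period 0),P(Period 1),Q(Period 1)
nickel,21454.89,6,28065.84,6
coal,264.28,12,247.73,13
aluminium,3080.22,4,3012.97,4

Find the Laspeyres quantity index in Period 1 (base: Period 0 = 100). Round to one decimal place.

Laspeyres quantity index uses base-period prices as weights.
ΣP(Period 0)·Q(Period 1) = 21454.89×6 + 264.28×13 + 3080.22×4 = 128729.34 + 3435.64 + 12320.88 = 144485.86
ΣP(Period 0)·Q(Period 0) = 21454.89×6 + 264.28×12 + 3080.22×4 = 128729.34 + 3171.36 + 12320.88 = 144221.58
Index = 144485.86 / 144221.58 × 100 = 100.1832

100.2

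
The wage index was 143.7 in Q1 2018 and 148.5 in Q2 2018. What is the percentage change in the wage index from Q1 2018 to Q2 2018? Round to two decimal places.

Change = (148.5 − 143.7) / 143.7 × 100
       = 4.8 / 143.7 × 100 = 3.3403%

3.34%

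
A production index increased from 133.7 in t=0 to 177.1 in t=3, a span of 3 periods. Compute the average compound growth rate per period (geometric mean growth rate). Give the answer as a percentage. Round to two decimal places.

Growth factor = (177.1/133.7)^(1/3) = (1.324607)^(1/3) = 1.098236
Growth rate = 1.098236 − 1 = 0.098236 = 9.8236%

9.82%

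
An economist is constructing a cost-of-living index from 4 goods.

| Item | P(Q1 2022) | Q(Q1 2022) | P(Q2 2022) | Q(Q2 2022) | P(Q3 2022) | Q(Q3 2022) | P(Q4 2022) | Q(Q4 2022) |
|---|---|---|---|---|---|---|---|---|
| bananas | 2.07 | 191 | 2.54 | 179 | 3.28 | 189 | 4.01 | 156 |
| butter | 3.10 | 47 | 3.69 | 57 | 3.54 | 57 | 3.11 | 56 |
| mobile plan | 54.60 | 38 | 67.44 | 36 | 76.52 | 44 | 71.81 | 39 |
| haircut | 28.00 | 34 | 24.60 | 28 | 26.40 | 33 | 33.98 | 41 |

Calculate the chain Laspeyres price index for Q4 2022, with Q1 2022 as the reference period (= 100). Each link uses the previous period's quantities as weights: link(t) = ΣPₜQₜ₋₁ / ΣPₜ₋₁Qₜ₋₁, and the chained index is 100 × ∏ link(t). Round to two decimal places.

132.78

Link Q1 2022→Q2 2022:
ΣP(Q2 2022)Q(Q1 2022) = 2.54×191 + 3.69×47 + 67.44×38 + 24.60×34 = 485.14 + 173.43 + 2562.72 + 836.4 = 4057.69
ΣP(Q1 2022)Q(Q1 2022) = 2.07×191 + 3.10×47 + 54.60×38 + 28.00×34 = 395.37 + 145.7 + 2074.8 + 952 = 3567.87
link = 4057.69/3567.87 = 1.137286
Link Q2 2022→Q3 2022:
ΣP(Q3 2022)Q(Q2 2022) = 3.28×179 + 3.54×57 + 76.52×36 + 26.40×28 = 587.12 + 201.78 + 2754.72 + 739.2 = 4282.82
ΣP(Q2 2022)Q(Q2 2022) = 2.54×179 + 3.69×57 + 67.44×36 + 24.60×28 = 454.66 + 210.33 + 2427.84 + 688.8 = 3781.63
link = 4282.82/3781.63 = 1.132533
Link Q3 2022→Q4 2022:
ΣP(Q4 2022)Q(Q3 2022) = 4.01×189 + 3.11×57 + 71.81×44 + 33.98×33 = 757.89 + 177.27 + 3159.64 + 1121.34 = 5216.14
ΣP(Q3 2022)Q(Q3 2022) = 3.28×189 + 3.54×57 + 76.52×44 + 26.40×33 = 619.92 + 201.78 + 3366.88 + 871.2 = 5059.78
link = 5216.14/5059.78 = 1.030903
Chained index = 100 × 1.137286 × 1.132533 × 1.030903 = 132.7817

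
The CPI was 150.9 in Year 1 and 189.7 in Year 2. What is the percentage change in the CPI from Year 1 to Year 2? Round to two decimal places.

Change = (189.7 − 150.9) / 150.9 × 100
       = 38.8 / 150.9 × 100 = 25.7124%

25.71%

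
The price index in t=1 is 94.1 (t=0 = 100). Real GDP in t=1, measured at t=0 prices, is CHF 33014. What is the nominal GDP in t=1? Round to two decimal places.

Nominal = Real × (Index/100) = 33014 × (94.1/100)
        = 33014 × 0.941 = 31066.1740

31066.17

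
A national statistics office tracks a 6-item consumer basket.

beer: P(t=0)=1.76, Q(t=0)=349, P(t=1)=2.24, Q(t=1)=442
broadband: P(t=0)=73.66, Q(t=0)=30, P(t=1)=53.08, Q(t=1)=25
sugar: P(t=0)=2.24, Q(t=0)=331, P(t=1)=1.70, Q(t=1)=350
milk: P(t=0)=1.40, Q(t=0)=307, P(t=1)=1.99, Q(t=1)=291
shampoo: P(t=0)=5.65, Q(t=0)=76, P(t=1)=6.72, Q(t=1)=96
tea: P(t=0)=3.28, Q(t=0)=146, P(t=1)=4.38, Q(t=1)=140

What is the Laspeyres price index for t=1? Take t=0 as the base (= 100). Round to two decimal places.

Laspeyres price index uses base-period quantities as weights.
ΣP(t=1)·Q(t=0) = 2.24×349 + 53.08×30 + 1.70×331 + 1.99×307 + 6.72×76 + 4.38×146 = 781.76 + 1592.4 + 562.7 + 610.93 + 510.72 + 639.48 = 4697.99
ΣP(t=0)·Q(t=0) = 1.76×349 + 73.66×30 + 2.24×331 + 1.40×307 + 5.65×76 + 3.28×146 = 614.24 + 2209.8 + 741.44 + 429.8 + 429.4 + 478.88 = 4903.56
Index = 4697.99 / 4903.56 × 100 = 95.8077

95.81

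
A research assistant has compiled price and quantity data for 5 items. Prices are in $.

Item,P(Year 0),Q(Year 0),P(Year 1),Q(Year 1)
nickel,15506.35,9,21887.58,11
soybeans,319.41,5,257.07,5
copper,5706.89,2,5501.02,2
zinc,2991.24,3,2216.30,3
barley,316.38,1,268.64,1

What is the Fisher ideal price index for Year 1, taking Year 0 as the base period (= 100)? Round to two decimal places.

Laspeyres component (base-period weights):
ΣP(Year 1)Q(Year 0) = 21887.58×9 + 257.07×5 + 5501.02×2 + 2216.30×3 + 268.64×1 = 196988.22 + 1285.35 + 11002.04 + 6648.9 + 268.64 = 216193.15
ΣP(Year 0)Q(Year 0) = 15506.35×9 + 319.41×5 + 5706.89×2 + 2991.24×3 + 316.38×1 = 139557.15 + 1597.05 + 11413.78 + 8973.72 + 316.38 = 161858.08
L = 216193.15 / 161858.08 × 100 = 133.5696
Paasche component (current-period weights):
ΣP(Year 1)Q(Year 1) = 21887.58×11 + 257.07×5 + 5501.02×2 + 2216.30×3 + 268.64×1 = 240763.38 + 1285.35 + 11002.04 + 6648.9 + 268.64 = 259968.31
ΣP(Year 0)Q(Year 1) = 15506.35×11 + 319.41×5 + 5706.89×2 + 2991.24×3 + 316.38×1 = 170569.85 + 1597.05 + 11413.78 + 8973.72 + 316.38 = 192870.78
P = 259968.31 / 192870.78 × 100 = 134.7889
Fisher = √(L × P) = √(133.5696 × 134.7889) = 134.1778

134.18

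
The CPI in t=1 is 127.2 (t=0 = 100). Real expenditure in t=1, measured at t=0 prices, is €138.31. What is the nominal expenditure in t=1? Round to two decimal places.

175.93

Nominal = Real × (Index/100) = 138.31 × (127.2/100)
        = 138.31 × 1.272 = 175.9303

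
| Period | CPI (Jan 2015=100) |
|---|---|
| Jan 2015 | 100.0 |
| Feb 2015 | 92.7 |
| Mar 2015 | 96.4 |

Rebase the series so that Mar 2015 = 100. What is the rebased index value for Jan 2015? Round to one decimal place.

103.7

Rebased(Jan 2015) = 100.0 / 96.4 × 100 = 103.7344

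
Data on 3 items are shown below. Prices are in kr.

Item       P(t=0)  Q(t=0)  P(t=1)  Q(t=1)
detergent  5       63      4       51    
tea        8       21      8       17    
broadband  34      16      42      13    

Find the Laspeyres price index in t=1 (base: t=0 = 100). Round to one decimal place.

106.3

Laspeyres price index uses base-period quantities as weights.
ΣP(t=1)·Q(t=0) = 4×63 + 8×21 + 42×16 = 252 + 168 + 672 = 1092
ΣP(t=0)·Q(t=0) = 5×63 + 8×21 + 34×16 = 315 + 168 + 544 = 1027
Index = 1092 / 1027 × 100 = 106.3291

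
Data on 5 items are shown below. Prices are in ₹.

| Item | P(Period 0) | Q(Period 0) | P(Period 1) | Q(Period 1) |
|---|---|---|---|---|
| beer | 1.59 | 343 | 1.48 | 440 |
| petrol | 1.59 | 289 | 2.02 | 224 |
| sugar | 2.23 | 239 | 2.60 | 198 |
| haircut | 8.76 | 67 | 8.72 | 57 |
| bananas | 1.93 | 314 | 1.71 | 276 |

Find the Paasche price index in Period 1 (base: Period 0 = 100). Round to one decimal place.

Paasche price index uses current-period quantities as weights.
ΣP(Period 1)·Q(Period 1) = 1.48×440 + 2.02×224 + 2.60×198 + 8.72×57 + 1.71×276 = 651.2 + 452.48 + 514.8 + 497.04 + 471.96 = 2587.48
ΣP(Period 0)·Q(Period 1) = 1.59×440 + 1.59×224 + 2.23×198 + 8.76×57 + 1.93×276 = 699.6 + 356.16 + 441.54 + 499.32 + 532.68 = 2529.3
Index = 2587.48 / 2529.3 × 100 = 102.3002

102.3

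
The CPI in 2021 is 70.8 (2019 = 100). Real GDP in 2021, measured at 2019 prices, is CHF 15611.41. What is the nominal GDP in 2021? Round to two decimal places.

11052.88

Nominal = Real × (Index/100) = 15611.41 × (70.8/100)
        = 15611.41 × 0.708 = 11052.8783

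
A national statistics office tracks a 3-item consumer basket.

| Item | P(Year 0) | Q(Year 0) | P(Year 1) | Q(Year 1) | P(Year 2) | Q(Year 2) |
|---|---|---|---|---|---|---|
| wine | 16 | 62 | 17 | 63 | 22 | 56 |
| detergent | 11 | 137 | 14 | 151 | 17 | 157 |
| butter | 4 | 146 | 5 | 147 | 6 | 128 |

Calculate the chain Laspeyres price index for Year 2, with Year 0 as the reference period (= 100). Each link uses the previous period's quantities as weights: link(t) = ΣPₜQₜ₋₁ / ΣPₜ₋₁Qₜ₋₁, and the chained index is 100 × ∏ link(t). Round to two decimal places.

148.11

Link Year 0→Year 1:
ΣP(Year 1)Q(Year 0) = 17×62 + 14×137 + 5×146 = 1054 + 1918 + 730 = 3702
ΣP(Year 0)Q(Year 0) = 16×62 + 11×137 + 4×146 = 992 + 1507 + 584 = 3083
link = 3702/3083 = 1.200778
Link Year 1→Year 2:
ΣP(Year 2)Q(Year 1) = 22×63 + 17×151 + 6×147 = 1386 + 2567 + 882 = 4835
ΣP(Year 1)Q(Year 1) = 17×63 + 14×151 + 5×147 = 1071 + 2114 + 735 = 3920
link = 4835/3920 = 1.233418
Chained index = 100 × 1.200778 × 1.233418 = 148.1062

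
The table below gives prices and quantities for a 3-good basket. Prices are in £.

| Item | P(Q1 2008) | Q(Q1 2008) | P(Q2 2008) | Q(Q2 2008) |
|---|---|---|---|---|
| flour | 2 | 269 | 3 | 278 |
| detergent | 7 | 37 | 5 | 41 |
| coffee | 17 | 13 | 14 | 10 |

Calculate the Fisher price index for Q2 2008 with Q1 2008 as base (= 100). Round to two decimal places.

115.85

Laspeyres component (base-period weights):
ΣP(Q2 2008)Q(Q1 2008) = 3×269 + 5×37 + 14×13 = 807 + 185 + 182 = 1174
ΣP(Q1 2008)Q(Q1 2008) = 2×269 + 7×37 + 17×13 = 538 + 259 + 221 = 1018
L = 1174 / 1018 × 100 = 115.3242
Paasche component (current-period weights):
ΣP(Q2 2008)Q(Q2 2008) = 3×278 + 5×41 + 14×10 = 834 + 205 + 140 = 1179
ΣP(Q1 2008)Q(Q2 2008) = 2×278 + 7×41 + 17×10 = 556 + 287 + 170 = 1013
P = 1179 / 1013 × 100 = 116.3870
Fisher = √(L × P) = √(115.3242 × 116.3870) = 115.8543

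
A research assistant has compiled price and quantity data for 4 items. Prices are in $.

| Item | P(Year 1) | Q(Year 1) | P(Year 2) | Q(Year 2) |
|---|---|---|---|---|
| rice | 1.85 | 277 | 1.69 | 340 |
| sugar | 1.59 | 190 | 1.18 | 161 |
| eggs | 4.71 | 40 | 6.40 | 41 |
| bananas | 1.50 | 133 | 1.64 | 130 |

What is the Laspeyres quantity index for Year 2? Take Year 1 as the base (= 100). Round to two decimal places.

105.88

Laspeyres quantity index uses base-period prices as weights.
ΣP(Year 1)·Q(Year 2) = 1.85×340 + 1.59×161 + 4.71×41 + 1.50×130 = 629 + 255.99 + 193.11 + 195 = 1273.1
ΣP(Year 1)·Q(Year 1) = 1.85×277 + 1.59×190 + 4.71×40 + 1.50×133 = 512.45 + 302.1 + 188.4 + 199.5 = 1202.45
Index = 1273.1 / 1202.45 × 100 = 105.8755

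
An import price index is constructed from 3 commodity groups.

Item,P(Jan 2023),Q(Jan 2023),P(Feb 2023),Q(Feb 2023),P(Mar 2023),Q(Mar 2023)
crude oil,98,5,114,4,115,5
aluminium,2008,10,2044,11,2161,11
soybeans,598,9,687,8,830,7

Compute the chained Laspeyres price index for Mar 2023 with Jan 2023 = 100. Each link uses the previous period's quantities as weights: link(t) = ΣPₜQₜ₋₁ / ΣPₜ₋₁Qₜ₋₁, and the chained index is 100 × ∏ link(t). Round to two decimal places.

Link Jan 2023→Feb 2023:
ΣP(Feb 2023)Q(Jan 2023) = 114×5 + 2044×10 + 687×9 = 570 + 20440 + 6183 = 27193
ΣP(Jan 2023)Q(Jan 2023) = 98×5 + 2008×10 + 598×9 = 490 + 20080 + 5382 = 25952
link = 27193/25952 = 1.047819
Link Feb 2023→Mar 2023:
ΣP(Mar 2023)Q(Feb 2023) = 115×4 + 2161×11 + 830×8 = 460 + 23771 + 6640 = 30871
ΣP(Feb 2023)Q(Feb 2023) = 114×4 + 2044×11 + 687×8 = 456 + 22484 + 5496 = 28436
link = 30871/28436 = 1.085631
Chained index = 100 × 1.047819 × 1.085631 = 113.7545

113.75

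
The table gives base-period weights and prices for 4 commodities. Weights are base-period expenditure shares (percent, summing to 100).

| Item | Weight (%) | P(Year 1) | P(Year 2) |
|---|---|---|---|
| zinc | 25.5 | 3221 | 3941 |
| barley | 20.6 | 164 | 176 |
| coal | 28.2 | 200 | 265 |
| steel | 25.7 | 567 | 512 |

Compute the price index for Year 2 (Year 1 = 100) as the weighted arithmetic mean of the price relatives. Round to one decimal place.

113.9

zinc: 25.5 × (3941/3221) = 25.5 × 1.223533 = 31.2001
barley: 20.6 × (176/164) = 20.6 × 1.073171 = 22.1073
coal: 28.2 × (265/200) = 28.2 × 1.325000 = 37.3650
steel: 25.7 × (512/567) = 25.7 × 0.902998 = 23.2071
Index = Σ wᵢ·(p₁ᵢ/p₀ᵢ) = 31.2001 + 22.1073 + 37.3650 + 23.2071 = 113.8795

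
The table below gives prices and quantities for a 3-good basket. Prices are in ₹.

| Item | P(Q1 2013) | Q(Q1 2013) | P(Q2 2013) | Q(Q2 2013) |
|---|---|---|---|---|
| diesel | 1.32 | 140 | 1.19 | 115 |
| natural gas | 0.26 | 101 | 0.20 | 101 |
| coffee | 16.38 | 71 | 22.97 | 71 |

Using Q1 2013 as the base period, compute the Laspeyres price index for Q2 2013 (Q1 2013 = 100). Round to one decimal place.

132.3

Laspeyres price index uses base-period quantities as weights.
ΣP(Q2 2013)·Q(Q1 2013) = 1.19×140 + 0.20×101 + 22.97×71 = 166.6 + 20.2 + 1630.87 = 1817.67
ΣP(Q1 2013)·Q(Q1 2013) = 1.32×140 + 0.26×101 + 16.38×71 = 184.8 + 26.26 + 1162.98 = 1374.04
Index = 1817.67 / 1374.04 × 100 = 132.2865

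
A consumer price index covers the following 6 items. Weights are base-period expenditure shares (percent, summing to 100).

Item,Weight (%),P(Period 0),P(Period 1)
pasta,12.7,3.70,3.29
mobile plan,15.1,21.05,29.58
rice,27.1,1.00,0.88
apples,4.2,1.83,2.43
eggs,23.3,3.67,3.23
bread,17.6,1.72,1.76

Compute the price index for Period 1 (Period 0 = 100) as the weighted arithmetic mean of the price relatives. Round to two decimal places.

pasta: 12.7 × (3.29/3.70) = 12.7 × 0.889189 = 11.2927
mobile plan: 15.1 × (29.58/21.05) = 15.1 × 1.405226 = 21.2189
rice: 27.1 × (0.88/1.00) = 27.1 × 0.880000 = 23.8480
apples: 4.2 × (2.43/1.83) = 4.2 × 1.327869 = 5.5770
eggs: 23.3 × (3.23/3.67) = 23.3 × 0.880109 = 20.5065
bread: 17.6 × (1.76/1.72) = 17.6 × 1.023256 = 18.0093
Index = Σ wᵢ·(p₁ᵢ/p₀ᵢ) = 11.2927 + 21.2189 + 23.8480 + 5.5770 + 20.5065 + 18.0093 = 100.4525

100.45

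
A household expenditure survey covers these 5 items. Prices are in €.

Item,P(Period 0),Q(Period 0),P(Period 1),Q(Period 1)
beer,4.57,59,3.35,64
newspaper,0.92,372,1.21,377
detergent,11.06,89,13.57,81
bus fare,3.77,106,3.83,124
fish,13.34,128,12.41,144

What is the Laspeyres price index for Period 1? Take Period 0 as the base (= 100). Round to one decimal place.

104.0

Laspeyres price index uses base-period quantities as weights.
ΣP(Period 1)·Q(Period 0) = 3.35×59 + 1.21×372 + 13.57×89 + 3.83×106 + 12.41×128 = 197.65 + 450.12 + 1207.73 + 405.98 + 1588.48 = 3849.96
ΣP(Period 0)·Q(Period 0) = 4.57×59 + 0.92×372 + 11.06×89 + 3.77×106 + 13.34×128 = 269.63 + 342.24 + 984.34 + 399.62 + 1707.52 = 3703.35
Index = 3849.96 / 3703.35 × 100 = 103.9588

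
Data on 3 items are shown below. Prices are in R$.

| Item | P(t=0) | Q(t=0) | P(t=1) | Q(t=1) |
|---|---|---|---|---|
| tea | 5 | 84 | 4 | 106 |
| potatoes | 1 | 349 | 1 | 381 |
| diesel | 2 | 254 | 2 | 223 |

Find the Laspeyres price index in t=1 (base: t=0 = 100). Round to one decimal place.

Laspeyres price index uses base-period quantities as weights.
ΣP(t=1)·Q(t=0) = 4×84 + 1×349 + 2×254 = 336 + 349 + 508 = 1193
ΣP(t=0)·Q(t=0) = 5×84 + 1×349 + 2×254 = 420 + 349 + 508 = 1277
Index = 1193 / 1277 × 100 = 93.4221

93.4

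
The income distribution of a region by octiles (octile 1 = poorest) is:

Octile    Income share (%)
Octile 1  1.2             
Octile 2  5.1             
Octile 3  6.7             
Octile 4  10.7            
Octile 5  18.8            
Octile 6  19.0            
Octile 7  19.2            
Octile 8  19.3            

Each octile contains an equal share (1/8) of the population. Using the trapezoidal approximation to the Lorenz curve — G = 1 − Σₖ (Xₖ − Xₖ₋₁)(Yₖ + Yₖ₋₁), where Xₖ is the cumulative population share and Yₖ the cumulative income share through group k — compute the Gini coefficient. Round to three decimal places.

0.303

Cumulative income shares Yₖ: 0.0120, 0.0630, 0.1300, 0.2370, 0.4250, 0.6150, 0.8070, 1.0000
Σ (Xₖ−Xₖ₋₁)(Yₖ+Yₖ₋₁) = (1/8)(0.0120+0.0000) + (1/8)(0.0630+0.0120) + (1/8)(0.1300+0.0630) + (1/8)(0.2370+0.1300) + (1/8)(0.4250+0.2370) + (1/8)(0.6150+0.4250) + (1/8)(0.8070+0.6150) + (1/8)(1.0000+0.8070)
  = 0.0015 + 0.0094 + 0.0241 + 0.0459 + 0.0827 + 0.1300 + 0.1777 + 0.2259 = 0.6972
G = 1 − 0.6972 = 0.3028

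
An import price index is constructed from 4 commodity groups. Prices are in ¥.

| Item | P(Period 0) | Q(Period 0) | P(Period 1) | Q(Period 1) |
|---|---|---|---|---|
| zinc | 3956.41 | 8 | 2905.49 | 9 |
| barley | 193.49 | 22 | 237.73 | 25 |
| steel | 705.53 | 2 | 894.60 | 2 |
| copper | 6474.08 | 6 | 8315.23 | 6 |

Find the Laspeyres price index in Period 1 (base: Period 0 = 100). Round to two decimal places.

105.24

Laspeyres price index uses base-period quantities as weights.
ΣP(Period 1)·Q(Period 0) = 2905.49×8 + 237.73×22 + 894.60×2 + 8315.23×6 = 23243.92 + 5230.06 + 1789.2 + 49891.38 = 80154.56
ΣP(Period 0)·Q(Period 0) = 3956.41×8 + 193.49×22 + 705.53×2 + 6474.08×6 = 31651.28 + 4256.78 + 1411.06 + 38844.48 = 76163.6
Index = 80154.56 / 76163.6 × 100 = 105.2400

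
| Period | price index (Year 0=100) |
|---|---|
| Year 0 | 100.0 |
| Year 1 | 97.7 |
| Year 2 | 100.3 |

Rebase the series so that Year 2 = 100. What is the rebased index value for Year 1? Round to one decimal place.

Rebased(Year 1) = 97.7 / 100.3 × 100 = 97.4078

97.4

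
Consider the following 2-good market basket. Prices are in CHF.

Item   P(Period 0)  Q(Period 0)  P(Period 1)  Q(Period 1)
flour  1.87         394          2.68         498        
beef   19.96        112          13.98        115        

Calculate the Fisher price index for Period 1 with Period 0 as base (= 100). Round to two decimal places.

Laspeyres component (base-period weights):
ΣP(Period 1)Q(Period 0) = 2.68×394 + 13.98×112 = 1055.92 + 1565.76 = 2621.68
ΣP(Period 0)Q(Period 0) = 1.87×394 + 19.96×112 = 736.78 + 2235.52 = 2972.3
L = 2621.68 / 2972.3 × 100 = 88.2037
Paasche component (current-period weights):
ΣP(Period 1)Q(Period 1) = 2.68×498 + 13.98×115 = 1334.64 + 1607.7 = 2942.34
ΣP(Period 0)Q(Period 1) = 1.87×498 + 19.96×115 = 931.26 + 2295.4 = 3226.66
P = 2942.34 / 3226.66 × 100 = 91.1884
Fisher = √(L × P) = √(88.2037 × 91.1884) = 89.6837

89.68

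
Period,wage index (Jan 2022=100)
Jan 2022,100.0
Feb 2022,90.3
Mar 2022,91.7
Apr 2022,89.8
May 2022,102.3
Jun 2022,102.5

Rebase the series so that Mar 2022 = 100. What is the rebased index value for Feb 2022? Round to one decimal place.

98.5

Rebased(Feb 2022) = 90.3 / 91.7 × 100 = 98.4733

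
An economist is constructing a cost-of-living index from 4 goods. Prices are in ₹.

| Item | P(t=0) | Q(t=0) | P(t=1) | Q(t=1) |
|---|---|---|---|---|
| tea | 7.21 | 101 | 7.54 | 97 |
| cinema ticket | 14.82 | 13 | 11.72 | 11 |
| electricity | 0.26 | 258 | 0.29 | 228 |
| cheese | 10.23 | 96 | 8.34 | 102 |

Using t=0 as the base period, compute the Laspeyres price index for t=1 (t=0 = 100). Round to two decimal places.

Laspeyres price index uses base-period quantities as weights.
ΣP(t=1)·Q(t=0) = 7.54×101 + 11.72×13 + 0.29×258 + 8.34×96 = 761.54 + 152.36 + 74.82 + 800.64 = 1789.36
ΣP(t=0)·Q(t=0) = 7.21×101 + 14.82×13 + 0.26×258 + 10.23×96 = 728.21 + 192.66 + 67.08 + 982.08 = 1970.03
Index = 1789.36 / 1970.03 × 100 = 90.8291

90.83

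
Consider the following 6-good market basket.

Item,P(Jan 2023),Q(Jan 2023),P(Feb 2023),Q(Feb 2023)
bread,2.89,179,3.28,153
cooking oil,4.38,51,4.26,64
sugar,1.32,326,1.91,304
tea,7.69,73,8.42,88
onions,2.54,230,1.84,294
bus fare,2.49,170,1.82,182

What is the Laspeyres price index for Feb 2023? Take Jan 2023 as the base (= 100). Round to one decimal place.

101.3

Laspeyres price index uses base-period quantities as weights.
ΣP(Feb 2023)·Q(Jan 2023) = 3.28×179 + 4.26×51 + 1.91×326 + 8.42×73 + 1.84×230 + 1.82×170 = 587.12 + 217.26 + 622.66 + 614.66 + 423.2 + 309.4 = 2774.3
ΣP(Jan 2023)·Q(Jan 2023) = 2.89×179 + 4.38×51 + 1.32×326 + 7.69×73 + 2.54×230 + 2.49×170 = 517.31 + 223.38 + 430.32 + 561.37 + 584.2 + 423.3 = 2739.88
Index = 2774.3 / 2739.88 × 100 = 101.2563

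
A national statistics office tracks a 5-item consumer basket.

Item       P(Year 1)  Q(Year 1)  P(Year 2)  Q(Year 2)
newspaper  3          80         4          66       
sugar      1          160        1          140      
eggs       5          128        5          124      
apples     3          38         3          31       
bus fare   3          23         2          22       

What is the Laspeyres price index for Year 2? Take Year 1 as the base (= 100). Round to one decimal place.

Laspeyres price index uses base-period quantities as weights.
ΣP(Year 2)·Q(Year 1) = 4×80 + 1×160 + 5×128 + 3×38 + 2×23 = 320 + 160 + 640 + 114 + 46 = 1280
ΣP(Year 1)·Q(Year 1) = 3×80 + 1×160 + 5×128 + 3×38 + 3×23 = 240 + 160 + 640 + 114 + 69 = 1223
Index = 1280 / 1223 × 100 = 104.6607

104.7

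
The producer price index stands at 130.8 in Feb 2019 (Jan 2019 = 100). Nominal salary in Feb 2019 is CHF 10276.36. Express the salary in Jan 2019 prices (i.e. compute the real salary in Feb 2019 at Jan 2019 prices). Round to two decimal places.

7856.54

Real = Nominal ÷ (Index/100) = 10276.36 ÷ (130.8/100)
     = 10276.36 ÷ 1.308 = 7856.5443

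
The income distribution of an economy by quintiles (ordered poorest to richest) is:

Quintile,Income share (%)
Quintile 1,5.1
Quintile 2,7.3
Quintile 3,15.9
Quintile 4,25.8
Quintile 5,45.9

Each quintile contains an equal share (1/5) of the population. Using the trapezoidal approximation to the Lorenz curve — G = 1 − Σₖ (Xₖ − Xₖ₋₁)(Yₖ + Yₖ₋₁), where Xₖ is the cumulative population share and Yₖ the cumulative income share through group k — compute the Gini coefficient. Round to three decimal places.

Cumulative income shares Yₖ: 0.0510, 0.1240, 0.2830, 0.5410, 1.0000
Σ (Xₖ−Xₖ₋₁)(Yₖ+Yₖ₋₁) = (1/5)(0.0510+0.0000) + (1/5)(0.1240+0.0510) + (1/5)(0.2830+0.1240) + (1/5)(0.5410+0.2830) + (1/5)(1.0000+0.5410)
  = 0.0102 + 0.0350 + 0.0814 + 0.1648 + 0.3082 = 0.5996
G = 1 − 0.5996 = 0.4004

0.400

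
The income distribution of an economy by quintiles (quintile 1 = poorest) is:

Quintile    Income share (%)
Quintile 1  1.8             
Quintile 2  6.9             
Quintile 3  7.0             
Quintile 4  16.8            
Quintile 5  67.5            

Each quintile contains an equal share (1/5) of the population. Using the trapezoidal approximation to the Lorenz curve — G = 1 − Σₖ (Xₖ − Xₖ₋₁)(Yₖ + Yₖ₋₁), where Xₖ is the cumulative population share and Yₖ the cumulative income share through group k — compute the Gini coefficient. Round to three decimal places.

Cumulative income shares Yₖ: 0.0180, 0.0870, 0.1570, 0.3250, 1.0000
Σ (Xₖ−Xₖ₋₁)(Yₖ+Yₖ₋₁) = (1/5)(0.0180+0.0000) + (1/5)(0.0870+0.0180) + (1/5)(0.1570+0.0870) + (1/5)(0.3250+0.1570) + (1/5)(1.0000+0.3250)
  = 0.0036 + 0.0210 + 0.0488 + 0.0964 + 0.2650 = 0.4348
G = 1 − 0.4348 = 0.5652

0.565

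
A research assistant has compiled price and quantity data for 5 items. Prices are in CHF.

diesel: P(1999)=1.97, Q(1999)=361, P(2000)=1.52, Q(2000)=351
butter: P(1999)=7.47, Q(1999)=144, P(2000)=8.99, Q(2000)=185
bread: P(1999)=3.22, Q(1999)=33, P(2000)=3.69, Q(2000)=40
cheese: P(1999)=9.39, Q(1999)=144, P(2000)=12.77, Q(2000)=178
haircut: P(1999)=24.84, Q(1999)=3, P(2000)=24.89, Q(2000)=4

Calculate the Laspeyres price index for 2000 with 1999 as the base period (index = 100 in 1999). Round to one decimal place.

Laspeyres price index uses base-period quantities as weights.
ΣP(2000)·Q(1999) = 1.52×361 + 8.99×144 + 3.69×33 + 12.77×144 + 24.89×3 = 548.72 + 1294.56 + 121.77 + 1838.88 + 74.67 = 3878.6
ΣP(1999)·Q(1999) = 1.97×361 + 7.47×144 + 3.22×33 + 9.39×144 + 24.84×3 = 711.17 + 1075.68 + 106.26 + 1352.16 + 74.52 = 3319.79
Index = 3878.6 / 3319.79 × 100 = 116.8327

116.8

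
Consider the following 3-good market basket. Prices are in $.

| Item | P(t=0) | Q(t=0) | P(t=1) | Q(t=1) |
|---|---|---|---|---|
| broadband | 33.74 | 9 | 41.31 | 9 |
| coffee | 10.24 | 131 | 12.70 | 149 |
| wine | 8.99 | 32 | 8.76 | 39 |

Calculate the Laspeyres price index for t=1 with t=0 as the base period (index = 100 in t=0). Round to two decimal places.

Laspeyres price index uses base-period quantities as weights.
ΣP(t=1)·Q(t=0) = 41.31×9 + 12.70×131 + 8.76×32 = 371.79 + 1663.7 + 280.32 = 2315.81
ΣP(t=0)·Q(t=0) = 33.74×9 + 10.24×131 + 8.99×32 = 303.66 + 1341.44 + 287.68 = 1932.78
Index = 2315.81 / 1932.78 × 100 = 119.8176

119.82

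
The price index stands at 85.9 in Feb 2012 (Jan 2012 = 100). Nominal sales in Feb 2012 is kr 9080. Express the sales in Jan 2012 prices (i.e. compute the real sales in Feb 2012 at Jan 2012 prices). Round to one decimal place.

10570.4

Real = Nominal ÷ (Index/100) = 9080 ÷ (85.9/100)
     = 9080 ÷ 0.859 = 10570.4307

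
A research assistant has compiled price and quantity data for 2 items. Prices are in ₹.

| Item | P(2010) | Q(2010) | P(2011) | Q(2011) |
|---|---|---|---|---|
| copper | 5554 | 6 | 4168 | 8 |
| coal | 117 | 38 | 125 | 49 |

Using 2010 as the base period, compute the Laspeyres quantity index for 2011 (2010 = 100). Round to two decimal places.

132.82

Laspeyres quantity index uses base-period prices as weights.
ΣP(2010)·Q(2011) = 5554×8 + 117×49 = 44432 + 5733 = 50165
ΣP(2010)·Q(2010) = 5554×6 + 117×38 = 33324 + 4446 = 37770
Index = 50165 / 37770 × 100 = 132.8171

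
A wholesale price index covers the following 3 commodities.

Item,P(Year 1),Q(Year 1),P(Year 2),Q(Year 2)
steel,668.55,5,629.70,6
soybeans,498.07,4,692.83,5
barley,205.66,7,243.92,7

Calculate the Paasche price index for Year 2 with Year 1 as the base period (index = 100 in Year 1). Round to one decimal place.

Paasche price index uses current-period quantities as weights.
ΣP(Year 2)·Q(Year 2) = 629.70×6 + 692.83×5 + 243.92×7 = 3778.2 + 3464.15 + 1707.44 = 8949.79
ΣP(Year 1)·Q(Year 2) = 668.55×6 + 498.07×5 + 205.66×7 = 4011.3 + 2490.35 + 1439.62 = 7941.27
Index = 8949.79 / 7941.27 × 100 = 112.6997

112.7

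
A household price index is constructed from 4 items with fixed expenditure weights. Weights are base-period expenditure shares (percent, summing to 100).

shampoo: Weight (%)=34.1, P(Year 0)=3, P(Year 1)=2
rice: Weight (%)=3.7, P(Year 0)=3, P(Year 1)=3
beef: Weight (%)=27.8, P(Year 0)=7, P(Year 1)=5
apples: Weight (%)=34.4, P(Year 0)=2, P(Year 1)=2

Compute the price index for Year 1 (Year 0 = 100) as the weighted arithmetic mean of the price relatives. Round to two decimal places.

shampoo: 34.1 × (2/3) = 34.1 × 0.666667 = 22.7333
rice: 3.7 × (3/3) = 3.7 × 1.000000 = 3.7000
beef: 27.8 × (5/7) = 27.8 × 0.714286 = 19.8571
apples: 34.4 × (2/2) = 34.4 × 1.000000 = 34.4000
Index = Σ wᵢ·(p₁ᵢ/p₀ᵢ) = 22.7333 + 3.7000 + 19.8571 + 34.4000 = 80.6905

80.69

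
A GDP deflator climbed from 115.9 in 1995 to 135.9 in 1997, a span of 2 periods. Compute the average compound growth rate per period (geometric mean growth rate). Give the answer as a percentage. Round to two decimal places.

Growth factor = (135.9/115.9)^(1/2) = (1.172563)^(1/2) = 1.082849
Growth rate = 1.082849 − 1 = 0.082849 = 8.2849%

8.28%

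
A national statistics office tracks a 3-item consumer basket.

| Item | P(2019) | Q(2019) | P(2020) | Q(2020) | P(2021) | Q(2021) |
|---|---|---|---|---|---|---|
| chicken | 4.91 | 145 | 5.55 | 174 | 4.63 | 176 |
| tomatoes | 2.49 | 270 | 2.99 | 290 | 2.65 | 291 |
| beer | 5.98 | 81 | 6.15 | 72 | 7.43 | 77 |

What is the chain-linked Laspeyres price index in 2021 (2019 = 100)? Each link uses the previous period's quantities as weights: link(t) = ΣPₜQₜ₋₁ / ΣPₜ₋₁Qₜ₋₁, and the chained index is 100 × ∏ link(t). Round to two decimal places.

Link 2019→2020:
ΣP(2020)Q(2019) = 5.55×145 + 2.99×270 + 6.15×81 = 804.75 + 807.3 + 498.15 = 2110.2
ΣP(2019)Q(2019) = 4.91×145 + 2.49×270 + 5.98×81 = 711.95 + 672.3 + 484.38 = 1868.63
link = 2110.2/1868.63 = 1.129277
Link 2020→2021:
ΣP(2021)Q(2020) = 4.63×174 + 2.65×290 + 7.43×72 = 805.62 + 768.5 + 534.96 = 2109.08
ΣP(2020)Q(2020) = 5.55×174 + 2.99×290 + 6.15×72 = 965.7 + 867.1 + 442.8 = 2275.6
link = 2109.08/2275.6 = 0.926824
Chained index = 100 × 1.129277 × 0.926824 = 104.6640

104.66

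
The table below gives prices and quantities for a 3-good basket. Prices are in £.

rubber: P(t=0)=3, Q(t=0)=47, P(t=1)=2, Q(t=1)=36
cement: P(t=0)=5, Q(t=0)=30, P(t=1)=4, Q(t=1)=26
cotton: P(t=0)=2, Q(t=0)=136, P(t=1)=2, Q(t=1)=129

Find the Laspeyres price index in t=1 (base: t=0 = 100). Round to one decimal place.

Laspeyres price index uses base-period quantities as weights.
ΣP(t=1)·Q(t=0) = 2×47 + 4×30 + 2×136 = 94 + 120 + 272 = 486
ΣP(t=0)·Q(t=0) = 3×47 + 5×30 + 2×136 = 141 + 150 + 272 = 563
Index = 486 / 563 × 100 = 86.3233

86.3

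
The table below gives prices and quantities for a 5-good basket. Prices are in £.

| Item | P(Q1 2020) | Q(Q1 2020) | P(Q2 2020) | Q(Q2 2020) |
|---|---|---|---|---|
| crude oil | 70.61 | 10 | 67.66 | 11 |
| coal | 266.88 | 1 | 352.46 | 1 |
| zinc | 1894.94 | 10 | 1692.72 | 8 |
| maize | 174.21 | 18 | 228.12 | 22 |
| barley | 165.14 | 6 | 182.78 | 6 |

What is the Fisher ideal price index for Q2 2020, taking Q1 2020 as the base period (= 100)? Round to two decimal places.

97.49

Laspeyres component (base-period weights):
ΣP(Q2 2020)Q(Q1 2020) = 67.66×10 + 352.46×1 + 1692.72×10 + 228.12×18 + 182.78×6 = 676.6 + 352.46 + 16927.2 + 4106.16 + 1096.68 = 23159.1
ΣP(Q1 2020)Q(Q1 2020) = 70.61×10 + 266.88×1 + 1894.94×10 + 174.21×18 + 165.14×6 = 706.1 + 266.88 + 18949.4 + 3135.78 + 990.84 = 24049
L = 23159.1 / 24049 × 100 = 96.2996
Paasche component (current-period weights):
ΣP(Q2 2020)Q(Q2 2020) = 67.66×11 + 352.46×1 + 1692.72×8 + 228.12×22 + 182.78×6 = 744.26 + 352.46 + 13541.76 + 5018.64 + 1096.68 = 20753.8
ΣP(Q1 2020)Q(Q2 2020) = 70.61×11 + 266.88×1 + 1894.94×8 + 174.21×22 + 165.14×6 = 776.71 + 266.88 + 15159.52 + 3832.62 + 990.84 = 21026.57
P = 20753.8 / 21026.57 × 100 = 98.7027
Fisher = √(L × P) = √(96.2996 × 98.7027) = 97.4938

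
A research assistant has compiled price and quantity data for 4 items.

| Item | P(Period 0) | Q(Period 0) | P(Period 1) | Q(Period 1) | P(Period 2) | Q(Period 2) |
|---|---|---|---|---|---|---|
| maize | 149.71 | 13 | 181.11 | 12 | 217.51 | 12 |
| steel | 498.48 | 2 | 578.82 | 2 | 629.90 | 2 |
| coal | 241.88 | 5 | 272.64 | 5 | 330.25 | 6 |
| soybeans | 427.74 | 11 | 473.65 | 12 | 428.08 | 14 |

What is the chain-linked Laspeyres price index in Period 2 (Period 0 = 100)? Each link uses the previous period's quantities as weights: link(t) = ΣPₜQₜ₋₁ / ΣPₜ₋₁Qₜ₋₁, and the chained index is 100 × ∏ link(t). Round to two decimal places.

Link Period 0→Period 1:
ΣP(Period 1)Q(Period 0) = 181.11×13 + 578.82×2 + 272.64×5 + 473.65×11 = 2354.43 + 1157.64 + 1363.2 + 5210.15 = 10085.42
ΣP(Period 0)Q(Period 0) = 149.71×13 + 498.48×2 + 241.88×5 + 427.74×11 = 1946.23 + 996.96 + 1209.4 + 4705.14 = 8857.73
link = 10085.42/8857.73 = 1.138601
Link Period 1→Period 2:
ΣP(Period 2)Q(Period 1) = 217.51×12 + 629.90×2 + 330.25×5 + 428.08×12 = 2610.12 + 1259.8 + 1651.25 + 5136.96 = 10658.13
ΣP(Period 1)Q(Period 1) = 181.11×12 + 578.82×2 + 272.64×5 + 473.65×12 = 2173.32 + 1157.64 + 1363.2 + 5683.8 = 10377.96
link = 10658.13/10377.96 = 1.026997
Chained index = 100 × 1.138601 × 1.026997 = 116.9339

116.93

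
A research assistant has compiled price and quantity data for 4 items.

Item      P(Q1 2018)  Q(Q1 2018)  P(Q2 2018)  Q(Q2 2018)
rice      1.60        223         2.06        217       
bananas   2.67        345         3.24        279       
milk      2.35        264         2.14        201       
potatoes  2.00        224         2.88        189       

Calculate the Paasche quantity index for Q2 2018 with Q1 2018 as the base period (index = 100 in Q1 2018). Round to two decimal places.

83.43

Paasche quantity index uses current-period prices as weights.
ΣP(Q2 2018)·Q(Q2 2018) = 2.06×217 + 3.24×279 + 2.14×201 + 2.88×189 = 447.02 + 903.96 + 430.14 + 544.32 = 2325.44
ΣP(Q2 2018)·Q(Q1 2018) = 2.06×223 + 3.24×345 + 2.14×264 + 2.88×224 = 459.38 + 1117.8 + 564.96 + 645.12 = 2787.26
Index = 2325.44 / 2787.26 × 100 = 83.4310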